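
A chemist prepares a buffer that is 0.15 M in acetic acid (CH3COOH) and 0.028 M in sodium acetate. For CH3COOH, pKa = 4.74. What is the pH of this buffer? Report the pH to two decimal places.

Using pH = pKa + log([base]/[acid]) with [base]/[acid] = 0.028/0.15:
pH = 4.74 + (-0.729) = 4.01

pH = 4.01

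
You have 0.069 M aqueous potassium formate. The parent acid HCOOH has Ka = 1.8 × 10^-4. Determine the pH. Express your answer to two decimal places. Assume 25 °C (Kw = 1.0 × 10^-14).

pH = 8.29

HCOO- is the conjugate base of the weak acid HCOOH.
Kb = Kw/Ka = 1.0×10^-14 / 1.8 × 10^-4 = 5.56 × 10^-11
From the ICE table, Kb = [OH-]²/(0.069 − [OH-]) = 5.56 × 10^-11.
Neglecting [OH-] in the denominator: [OH-] = √(5.56 × 10^-11 × 0.069) = 1.96 × 10^-6 M
pOH = −log(1.96 × 10^-6) = 5.71; pH = 14.00 − 5.71 = 8.29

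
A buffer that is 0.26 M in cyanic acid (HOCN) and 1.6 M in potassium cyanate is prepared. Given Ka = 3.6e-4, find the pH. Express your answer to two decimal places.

pH = 4.23

pKa = −log(3.6 × 10^-4) = 3.444
Henderson–Hasselbalch: pH = pKa + log([OCN-]/[HOCN]) = 3.444 + log(1.6/0.26)
pH = 3.444 + (+0.789) = 4.23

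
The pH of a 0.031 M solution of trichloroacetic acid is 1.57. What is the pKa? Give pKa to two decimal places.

pKa = 0.75

[H+] = 10^(-1.57) = 2.69 × 10^-2 M
At equilibrium [HA] = 0.031 − 2.69 × 10^-2 = 4.10 × 10^-3 M
Ka = [H+][A-]/[HA] = (2.69 × 10^-2)² / 4.10 × 10^-3 = 1.76 × 10^-1
pKa = -log(1.76 × 10^-1) = 0.75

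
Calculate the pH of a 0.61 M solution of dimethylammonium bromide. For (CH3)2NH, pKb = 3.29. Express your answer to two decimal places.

(CH3)2NH2+ is the conjugate acid of the weak base (CH3)2NH.
Kb = 10^(−3.29) = 5.13 × 10^-4
Ka = Kw/Kb = 1.0×10^-14 / 5.13 × 10^-4 = 1.95 × 10^-11
From the ICE table, Ka = x²/(0.61 − x) = 1.95 × 10^-11.
Assume x ≪ 0.61: x ≈ √(1.95 × 10^-11 × 0.61) = 3.45 × 10^-6 M
pH = −log(3.45 × 10^-6) = 5.46

pH = 5.46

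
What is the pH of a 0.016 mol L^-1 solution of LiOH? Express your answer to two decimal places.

LiOH is a strong base; [OH-] = 0.016 M.
pOH = -log(0.016) = 1.80
pH = 14.00 - 1.80 = 12.20

pH = 12.20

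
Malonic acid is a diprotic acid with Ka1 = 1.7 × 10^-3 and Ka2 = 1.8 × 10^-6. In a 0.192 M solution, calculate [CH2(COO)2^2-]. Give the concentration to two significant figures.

1.8 × 10^-6 M

First ionization gives [H+] ≈ [CH2(COOH)COO-] = 1.72 × 10^-2 M.
Second step: Ka2 = [H+][CH2(COO)2^2-]/[CH2(COOH)COO-] ≈ [CH2(COO)2^2-] (since [H+] ≈ [CH2(COOH)COO-]).
So [CH2(COO)2^2-] ≈ Ka2.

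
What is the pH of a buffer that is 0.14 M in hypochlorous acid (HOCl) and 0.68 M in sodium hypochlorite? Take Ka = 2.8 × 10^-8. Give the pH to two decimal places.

pKa = −log(2.8 × 10^-8) = 7.553
Using pH = pKa + log([base]/[acid]) with [base]/[acid] = 0.68/0.14:
pH = 7.553 + (+0.686) = 8.24

pH = 8.24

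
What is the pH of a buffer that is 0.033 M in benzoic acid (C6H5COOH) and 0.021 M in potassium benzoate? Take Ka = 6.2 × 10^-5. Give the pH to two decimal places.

pH = 4.01

pKa = −log(6.2 × 10^-5) = 4.208
pH = pKa + log([A⁻]/[HA]) = 4.208 + log(0.021/0.033)
pH = 4.208 + (-0.196) = 4.01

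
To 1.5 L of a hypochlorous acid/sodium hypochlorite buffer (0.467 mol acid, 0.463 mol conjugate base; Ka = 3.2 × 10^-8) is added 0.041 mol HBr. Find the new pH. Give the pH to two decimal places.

pH = 7.41

Added H+ converts OCl- to HOCl: HOCl → 0.508 mol, OCl- → 0.422 mol.
pKa = −log(3.2 × 10^-8) = 7.495
pH = pKa + log(n_OCl-/n_HOCl) = 7.495 + log(0.422/0.508) = 7.495 + (-0.081)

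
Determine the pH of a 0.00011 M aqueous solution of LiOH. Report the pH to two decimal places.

pH = 10.04

LiOH is a strong base; [OH-] = 0.00011 M.
pOH = -log(0.00011) = 3.96
pH = 14.00 - 3.96 = 10.04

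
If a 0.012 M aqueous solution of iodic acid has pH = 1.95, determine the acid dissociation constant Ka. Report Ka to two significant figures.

[H+] = 10^(-1.95) = 1.12 × 10^-2 M
At equilibrium [HA] = 0.012 − 1.12 × 10^-2 = 8.00 × 10^-4 M
Ka = [H+][A-]/[HA] = (1.12 × 10^-2)² / 8.00 × 10^-4 = 1.6 × 10^-1

Ka = 1.6 × 10^-1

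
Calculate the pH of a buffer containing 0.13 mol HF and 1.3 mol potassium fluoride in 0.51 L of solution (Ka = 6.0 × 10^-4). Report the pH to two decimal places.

pKa = −log(6.0 × 10^-4) = 3.222
pH = pKa + log([A⁻]/[HA]) = 3.222 + log(1.3/0.13)
pH = 3.222 + (+1.000) = 4.22

pH = 4.22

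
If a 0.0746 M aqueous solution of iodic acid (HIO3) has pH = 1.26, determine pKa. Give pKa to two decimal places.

[H+] = 10^(-1.26) = 5.50 × 10^-2 M
At equilibrium [HA] = 0.0746 − 5.50 × 10^-2 = 1.96 × 10^-2 M
Ka = [H+][A-]/[HA] = (5.50 × 10^-2)² / 1.96 × 10^-2 = 1.54 × 10^-1
pKa = -log(1.54 × 10^-1) = 0.81

pKa = 0.81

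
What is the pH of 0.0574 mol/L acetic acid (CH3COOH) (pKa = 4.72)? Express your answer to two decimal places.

CH3COOH ⇌ CH3COO- + H+
Ka = 10^(−4.72) = 1.91 × 10^-5
From the ICE table, Ka = [H+]²/(0.0574 − [H+]) = 1.91 × 10^-5.
Neglecting [H+] in the denominator: [H+] = √(1.91 × 10^-5 × 0.0574) = 1.05 × 10^-3 M
pH = −log[H+] = −log(1.05 × 10^-3) = 2.98

pH = 2.98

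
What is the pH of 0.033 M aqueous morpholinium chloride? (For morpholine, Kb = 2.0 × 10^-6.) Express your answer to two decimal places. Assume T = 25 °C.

pH = 4.89

C4H8ONH2+ is the conjugate acid of the weak base C4H8ONH.
Ka = Kw/Kb = 1.0×10^-14 / 2.0 × 10^-6 = 5.00 × 10^-9
From the ICE table, Ka = [H+]²/(0.033 − [H+]) = 5.00 × 10^-9.
Neglecting [H+] in the denominator: [H+] = √(5.00 × 10^-9 × 0.033) = 1.28 × 10^-5 M
pH = −log[H+] = −log(1.28 × 10^-5) = 4.89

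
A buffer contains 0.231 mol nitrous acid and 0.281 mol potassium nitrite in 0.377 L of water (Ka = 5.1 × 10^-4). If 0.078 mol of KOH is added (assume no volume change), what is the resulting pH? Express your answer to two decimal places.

OH- converts HNO2 to NO2-: HNO2 → 0.153 mol, NO2- → 0.359 mol.
pKa = −log(5.1 × 10^-4) = 3.292
pH = pKa + log(n_NO2-/n_HNO2) = 3.292 + log(0.359/0.153) = 3.292 + (+0.370)

pH = 3.66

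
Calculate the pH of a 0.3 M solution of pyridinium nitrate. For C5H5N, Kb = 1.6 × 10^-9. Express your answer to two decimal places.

C5H5NH+ is the conjugate acid of the weak base C5H5N.
Ka = Kw/Kb = 1.0×10^-14 / 1.6 × 10^-9 = 6.25 × 10^-6
From the ICE table, Ka = x²/(0.3 − x) = 6.25 × 10^-6.
Neglecting x in the denominator: x = √(6.25 × 10^-6 × 0.3) = 1.37 × 10^-3 M
pH = −log(1.37 × 10^-3) = 2.86

pH = 2.86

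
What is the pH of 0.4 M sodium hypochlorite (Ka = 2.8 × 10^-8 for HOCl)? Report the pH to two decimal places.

pH = 10.58

OCl- is the conjugate base of the weak acid HOCl.
Kb = Kw/Ka = 1.0×10^-14 / 2.8 × 10^-8 = 3.57 × 10^-7
From the ICE table, Kb = [OH-]²/(0.4 − [OH-]) = 3.57 × 10^-7.
Assume [OH-] ≪ 0.4: [OH-] ≈ √(3.57 × 10^-7 × 0.4) = 3.78 × 10^-4 M
([OH-]/C₀ = 0.094% < 5%, so the approximation holds.)
pOH = −log(3.78 × 10^-4) = 3.42; pH = 14.00 − 3.42 = 10.58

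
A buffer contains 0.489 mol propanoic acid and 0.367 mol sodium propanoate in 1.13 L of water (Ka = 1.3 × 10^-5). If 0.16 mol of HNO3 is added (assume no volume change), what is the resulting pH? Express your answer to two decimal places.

Added H+ converts CH3CH2COO- to CH3CH2COOH: CH3CH2COOH → 0.649 mol, CH3CH2COO- → 0.207 mol.
pKa = −log(1.3 × 10^-5) = 4.886
pH = pKa + log([A⁻]/[HA]) = 4.886 + log(0.207/0.649) = 4.886 -0.496

pH = 4.39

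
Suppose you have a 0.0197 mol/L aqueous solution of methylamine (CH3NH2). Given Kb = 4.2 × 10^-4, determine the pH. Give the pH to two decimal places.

pH = 11.43

CH3NH2 + H2O ⇌ CH3NH3+ + OH-
Kb = [OH-]²/(0.0197 − [OH-]) = 4.2 × 10^-4
[OH-] is not negligible relative to C₀; solve [OH-]² + 0.00042·[OH-] − 8.27e-06 = 0.
[OH-] = [−0.00042 + √(0.00042² + 3.31e-05)]/2 = 2.67 × 10^-3 M
pOH = 2.57, so pH = 14.00 − pOH = 11.43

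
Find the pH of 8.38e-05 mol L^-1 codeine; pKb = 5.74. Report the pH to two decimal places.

C18H21NO3 + H2O ⇌ C18H22NO3+ + OH-
Kb = 10^(−5.74) = 1.82 × 10^-6
From the ICE table, Kb = [OH-]²/(8.38e-05 − [OH-]) = 1.82 × 10^-6.
The 5% rule fails; solving [OH-]² + Kb·[OH-] − Kb·C₀ = 0 exactly:
[OH-] = (−Kb + √(Kb² + 4·Kb·C₀))/2 = 1.15 × 10^-5 M
pOH = −log(1.15 × 10^-5) = 4.94; pH = 14.00 − 4.94 = 9.06

pH = 9.06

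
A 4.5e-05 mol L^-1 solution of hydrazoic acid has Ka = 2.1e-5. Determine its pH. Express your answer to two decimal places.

HN3 ⇌ N3- + H+
Let x = [H+] at equilibrium. Ka = x²/(4.5e-05 − x).
Here C₀/Ka ≈ 2.14, so the small-x approximation fails. Use the quadratic:
x = (−Ka + √(Ka² + 4·Ka·C₀))/2 = 2.20 × 10^-5 M
pH = −log(2.20 × 10^-5) = 4.66

pH = 4.66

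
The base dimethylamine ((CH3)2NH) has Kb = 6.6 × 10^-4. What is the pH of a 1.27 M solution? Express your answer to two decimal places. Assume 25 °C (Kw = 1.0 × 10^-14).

pH = 12.46

(CH3)2NH + H2O ⇌ (CH3)2NH2+ + OH-
Kb = [OH-]²/(1.27 − [OH-]) = 6.6 × 10^-4
Neglecting [OH-] in the denominator: [OH-] = √(6.6 × 10^-4 × 1.27) = 2.90 × 10^-2 M
Check: 2.3% ionized — well under 5%, approximation valid.
pOH = 1.54, so pH = 14.00 − pOH = 12.46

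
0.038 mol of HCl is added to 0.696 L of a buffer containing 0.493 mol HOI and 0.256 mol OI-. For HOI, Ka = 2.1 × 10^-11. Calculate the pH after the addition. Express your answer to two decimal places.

Added H+ converts OI- to HOI: HOI → 0.531 mol, OI- → 0.218 mol.
pKa = −log(2.1 × 10^-11) = 10.678
Henderson–Hasselbalch with mole ratio 0.218/0.531: pH = 10.678 + (-0.387)

pH = 10.29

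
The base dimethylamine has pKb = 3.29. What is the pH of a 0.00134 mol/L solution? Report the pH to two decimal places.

pH = 10.79

(CH3)2NH + H2O ⇌ (CH3)2NH2+ + OH-
Kb = 10^(−3.29) = 5.13 × 10^-4
Let x = [OH-] at equilibrium. Kb = x²/(0.00134 − x).
The 5% rule fails; solving x² + Kb·x − Kb·C₀ = 0 exactly:
x = [−0.000513 + √(0.000513² + 2.75e-06)]/2 = 6.11 × 10^-4 M
pOH = 3.21, so pH = 14.00 − pOH = 10.79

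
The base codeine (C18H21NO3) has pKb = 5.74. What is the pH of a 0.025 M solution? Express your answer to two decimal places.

C18H21NO3 + H2O ⇌ C18H22NO3+ + OH-
Kb = 10^(−5.74) = 1.82 × 10^-6
Kb = x²/(0.025 − x) = 1.82 × 10^-6
Neglecting x in the denominator: x = √(1.82 × 10^-6 × 0.025) = 2.13 × 10^-4 M
Check: 0.85% ionized — well under 5%, approximation valid.
pOH = 3.67, so pH = 14.00 − pOH = 10.33

pH = 10.33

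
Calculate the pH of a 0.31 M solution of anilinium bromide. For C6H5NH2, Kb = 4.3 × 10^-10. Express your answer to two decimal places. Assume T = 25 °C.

pH = 2.57

C6H5NH3+ is the conjugate acid of the weak base C6H5NH2.
Ka = Kw/Kb = 1.0×10^-14 / 4.3 × 10^-10 = 2.33 × 10^-5
From the ICE table, Ka = [H+]²/(0.31 − [H+]) = 2.33 × 10^-5.
Assume [H+] ≪ 0.31: [H+] ≈ √(2.33 × 10^-5 × 0.31) = 2.69 × 10^-3 M
pH = −log[H+] = −log(2.69 × 10^-3) = 2.57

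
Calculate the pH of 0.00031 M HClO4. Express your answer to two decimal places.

pH = 3.51

HClO4 is a strong acid and dissociates completely, so [H+] = 0.00031 M.
pH = -log(0.00031) = 3.51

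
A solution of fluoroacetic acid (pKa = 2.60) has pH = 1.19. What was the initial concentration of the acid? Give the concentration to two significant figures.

C₀ = 1.7 M

[H+] = 10^(-1.19) = 6.46 × 10^-2 M = x
Ka = 10^(−2.60) = 2.51 × 10^-3
Ka = x²/(C₀ − x) ⇒ C₀ = x + x²/Ka
C₀ = 6.46 × 10^-2 + (6.46 × 10^-2)²/(2.51 × 10^-3) = 1.73 M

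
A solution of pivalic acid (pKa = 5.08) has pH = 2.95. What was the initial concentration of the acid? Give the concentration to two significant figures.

C₀ = 1.5 × 10^-1 M

[H+] = 10^(-2.95) = 1.12 × 10^-3 M = x
Ka = 10^(−5.08) = 8.32 × 10^-6
Ka = x²/(C₀ − x) ⇒ C₀ = x + x²/Ka
C₀ = 1.12 × 10^-3 + (1.12 × 10^-3)²/(8.32 × 10^-6) = 1.52 × 10^-1 M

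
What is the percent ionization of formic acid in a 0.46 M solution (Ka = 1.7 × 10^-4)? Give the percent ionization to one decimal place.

HCOOH ⇌ HCOO- + H+; let x = [H+] at equilibrium.
x ≈ √(Ka·C₀) = √(1.7 × 10^-4 × 0.46) = 8.84 × 10^-3 M
% ionization = x/C₀ × 100% = 8.84 × 10^-3/0.46 × 100% = 1.9%

1.9%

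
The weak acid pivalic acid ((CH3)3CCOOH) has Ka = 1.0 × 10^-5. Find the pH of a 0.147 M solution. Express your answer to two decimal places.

(CH3)3CCOOH ⇌ (CH3)3CCOO- + H+
Ka = [H+]²/(0.147 − [H+]) = 1.0 × 10^-5
Neglecting [H+] in the denominator: [H+] = √(1.0 × 10^-5 × 0.147) = 1.21 × 10^-3 M
pH = −log(1.21 × 10^-3) = 2.92

pH = 2.92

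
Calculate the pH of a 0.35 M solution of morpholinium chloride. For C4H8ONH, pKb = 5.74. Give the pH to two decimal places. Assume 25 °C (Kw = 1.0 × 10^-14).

C4H8ONH2+ is the conjugate acid of the weak base C4H8ONH.
Kb = 10^(−5.74) = 1.82 × 10^-6
Ka = Kw/Kb = 1.0×10^-14 / 1.82 × 10^-6 = 5.49 × 10^-9
Ka = [H+]²/(0.35 − [H+]) = 5.49 × 10^-9
Neglecting [H+] in the denominator: [H+] = √(5.49 × 10^-9 × 0.35) = 4.38 × 10^-5 M
Check: 0.013% ionized — well under 5%, approximation valid.
pH = −log(4.38 × 10^-5) = 4.36

pH = 4.36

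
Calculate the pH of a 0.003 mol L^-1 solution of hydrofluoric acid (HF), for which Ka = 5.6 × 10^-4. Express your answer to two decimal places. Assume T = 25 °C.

HF ⇌ F- + H+
From the ICE table, Ka = [H+]²/(0.003 − [H+]) = 5.6 × 10^-4.
The 5% rule fails; solving [H+]² + Ka·[H+] − Ka·C₀ = 0 exactly:
[H+] = (−Ka + √(Ka² + 4·Ka·C₀))/2 = 1.05 × 10^-3 M
pH = −log[H+] = −log(1.05 × 10^-3) = 2.98

pH = 2.98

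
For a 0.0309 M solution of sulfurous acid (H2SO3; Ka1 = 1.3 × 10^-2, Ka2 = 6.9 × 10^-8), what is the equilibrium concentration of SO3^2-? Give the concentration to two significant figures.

First ionization gives [H+] ≈ [HSO3-] = 1.46 × 10^-2 M.
Second step: Ka2 = [H+][SO3^2-]/[HSO3-] ≈ [SO3^2-] (since [H+] ≈ [HSO3-]).
So [SO3^2-] ≈ Ka2.

6.9 × 10^-8 M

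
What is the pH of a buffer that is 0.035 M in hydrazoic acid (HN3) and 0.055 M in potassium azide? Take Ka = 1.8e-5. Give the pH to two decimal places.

pH = 4.94

pKa = −log(1.8 × 10^-5) = 4.745
Using pH = pKa + log([base]/[acid]) with [base]/[acid] = 0.055/0.035:
pH = 4.745 + (+0.196) = 4.94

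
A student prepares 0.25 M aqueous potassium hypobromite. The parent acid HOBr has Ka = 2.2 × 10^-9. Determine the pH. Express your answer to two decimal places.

pH = 11.03

OBr- is the conjugate base of the weak acid HOBr.
Kb = Kw/Ka = 1.0×10^-14 / 2.2 × 10^-9 = 4.55 × 10^-6
Kb = [OH-]²/(0.25 − [OH-]) = 4.55 × 10^-6
Neglecting [OH-] in the denominator: [OH-] = √(4.55 × 10^-6 × 0.25) = 1.07 × 10^-3 M
Check: 0.43% ionized — well under 5%, approximation valid.
pOH = −log(1.07 × 10^-3) = 2.97; pH = 14.00 − 2.97 = 11.03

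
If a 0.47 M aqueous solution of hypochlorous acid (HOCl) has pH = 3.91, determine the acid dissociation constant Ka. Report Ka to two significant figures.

Ka = 3.2 × 10^-8

[H+] = 10^(-3.91) = 1.23 × 10^-4 M
At equilibrium [HA] = 0.47 − 1.23 × 10^-4 = 4.70 × 10^-1 M
Ka = [H+][A-]/[HA] = (1.23 × 10^-4)² / 4.70 × 10^-1 = 3.2 × 10^-8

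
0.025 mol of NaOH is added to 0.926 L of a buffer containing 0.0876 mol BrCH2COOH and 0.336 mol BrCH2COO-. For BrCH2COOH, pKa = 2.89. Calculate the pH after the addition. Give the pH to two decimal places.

pH = 3.65

After neutralization: n(BrCH2COOH) = 0.0626 mol, n(BrCH2COO-) = 0.361 mol.
pH = pKa + log([A⁻]/[HA]) = 2.89 + log(0.361/0.0626) = 2.89 +0.761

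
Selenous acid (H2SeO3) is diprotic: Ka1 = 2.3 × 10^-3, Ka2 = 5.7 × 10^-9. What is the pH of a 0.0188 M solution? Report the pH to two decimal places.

pH = 2.26

Since Ka1 ≫ Ka2, the first ionization dominates [H+].
Ka1 = x²/(0.0188 − x) = 2.3 × 10^-3
Solving the quadratic: x = (−Ka1 + √(Ka1² + 4·Ka1·C₀))/2 = 5.53 × 10^-3 M
pH = −log(5.53 × 10^-3) = 2.26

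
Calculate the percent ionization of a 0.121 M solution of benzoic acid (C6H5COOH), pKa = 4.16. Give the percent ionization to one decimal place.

C6H5COOH ⇌ C6H5COO- + H+; let x = [H+] at equilibrium.
Ka = 10^(−4.16) = 6.92 × 10^-5
x ≈ √(Ka·C₀) = √(6.92 × 10^-5 × 0.121) = 2.89 × 10^-3 M
Fraction ionized = 2.89 × 10^-3 / 0.121 = 0.0239 → 2.4%

2.4%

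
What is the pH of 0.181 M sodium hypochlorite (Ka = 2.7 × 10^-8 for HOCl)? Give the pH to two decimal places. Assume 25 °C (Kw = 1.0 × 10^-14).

pH = 10.41

OCl- is the conjugate base of the weak acid HOCl.
Kb = Kw/Ka = 1.0×10^-14 / 2.7 × 10^-8 = 3.70 × 10^-7
Kb = [OH-]²/(0.181 − [OH-]) = 3.70 × 10^-7
Since Kb ≪ C₀, [OH-] ≈ √(Kb·C₀) = 2.59 × 10^-4 M.
pOH = 3.59, so pH = 14.00 − pOH = 10.41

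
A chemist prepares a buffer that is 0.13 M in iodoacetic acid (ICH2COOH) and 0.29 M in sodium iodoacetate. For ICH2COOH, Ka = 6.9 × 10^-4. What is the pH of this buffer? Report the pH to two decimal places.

pH = 3.51

pKa = −log(6.9 × 10^-4) = 3.161
Henderson–Hasselbalch: pH = pKa + log([ICH2COO-]/[ICH2COOH]) = 3.161 + log(0.29/0.13)
pH = 3.161 + (+0.348) = 3.51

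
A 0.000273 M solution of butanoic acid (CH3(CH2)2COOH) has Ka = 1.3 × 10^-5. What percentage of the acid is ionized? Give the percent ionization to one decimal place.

CH3(CH2)2COOH ⇌ CH3(CH2)2COO- + H+; let x = [H+] at equilibrium.
Solve x² + 1.3e-05x − 3.55e-09 = 0 → x = 5.34 × 10^-5 M
% ionization = x/C₀ × 100% = 5.34 × 10^-5/0.000273 × 100% = 19.6%

19.6%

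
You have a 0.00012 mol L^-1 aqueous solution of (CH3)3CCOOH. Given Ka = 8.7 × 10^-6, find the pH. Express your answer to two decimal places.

(CH3)3CCOOH ⇌ (CH3)3CCOO- + H+
Ka = x²/(0.00012 − x) = 8.7 × 10^-6
Here C₀/Ka ≈ 13.8, so the small-x approximation fails. Use the quadratic:
x = [−8.7e-06 + √(8.7e-06² + 4.18e-09)]/2 = 2.83 × 10^-5 M
pH = −log(2.83 × 10^-5) = 4.55

pH = 4.55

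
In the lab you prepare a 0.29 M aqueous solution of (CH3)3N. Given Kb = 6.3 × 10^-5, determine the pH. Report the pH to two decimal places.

(CH3)3N + H2O ⇌ (CH3)3NH+ + OH-
Kb = x²/(0.29 − x) = 6.3 × 10^-5
Neglecting x in the denominator: x = √(6.3 × 10^-5 × 0.29) = 4.27 × 10^-3 M
(x/C₀ = 1.5% < 5%, so the approximation holds.)
pOH = −log(4.27 × 10^-3) = 2.37; pH = 14.00 − 2.37 = 11.63

pH = 11.63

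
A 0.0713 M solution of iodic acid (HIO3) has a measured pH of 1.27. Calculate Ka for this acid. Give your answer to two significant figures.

Ka = 1.6 × 10^-1

[H+] = 10^(-1.27) = 5.37 × 10^-2 M
At equilibrium [HA] = 0.0713 − 5.37 × 10^-2 = 1.76 × 10^-2 M
Ka = [H+][A-]/[HA] = (5.37 × 10^-2)² / 1.76 × 10^-2 = 1.6 × 10^-1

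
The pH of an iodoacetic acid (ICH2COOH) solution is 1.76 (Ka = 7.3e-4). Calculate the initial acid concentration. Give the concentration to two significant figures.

[H+] = 10^(-1.76) = 1.74 × 10^-2 M = x
Ka = x²/(C₀ − x) ⇒ C₀ = x + x²/Ka
C₀ = 1.74 × 10^-2 + (1.74 × 10^-2)²/(7.3 × 10^-4) = 4.32 × 10^-1 M

C₀ = 4.3 × 10^-1 M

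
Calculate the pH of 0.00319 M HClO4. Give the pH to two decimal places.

pH = 2.50

HClO4 is a strong acid and dissociates completely, so [H+] = 0.00319 M.
pH = -log(0.00319) = 2.50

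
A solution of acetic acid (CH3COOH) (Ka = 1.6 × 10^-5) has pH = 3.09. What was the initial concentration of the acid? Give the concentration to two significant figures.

[H+] = 10^(-3.09) = 8.13 × 10^-4 M = x
Ka = x²/(C₀ − x) ⇒ C₀ = x + x²/Ka
C₀ = 8.13 × 10^-4 + (8.13 × 10^-4)²/(1.6 × 10^-5) = 4.21 × 10^-2 M

C₀ = 4.2 × 10^-2 M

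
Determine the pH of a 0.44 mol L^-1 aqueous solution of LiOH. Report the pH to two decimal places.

pH = 13.64

LiOH is a strong base; [OH-] = 0.44 M.
pOH = -log(0.44) = 0.36
pH = 14.00 - 0.36 = 13.64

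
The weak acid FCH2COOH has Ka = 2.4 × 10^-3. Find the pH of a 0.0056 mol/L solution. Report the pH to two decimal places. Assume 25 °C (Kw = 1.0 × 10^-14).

pH = 2.58

FCH2COOH ⇌ FCH2COO- + H+
Ka = x²/(0.0056 − x) = 2.4 × 10^-3
Here C₀/Ka ≈ 2.33, so the small-x approximation fails. Use the quadratic:
x = (−Ka + √(Ka² + 4·Ka·C₀))/2 = 2.66 × 10^-3 M
pH = −log(2.66 × 10^-3) = 2.58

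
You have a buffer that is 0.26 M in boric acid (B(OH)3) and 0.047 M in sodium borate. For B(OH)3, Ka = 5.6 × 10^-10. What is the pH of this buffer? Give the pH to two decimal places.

pKa = −log(5.6 × 10^-10) = 9.252
pH = pKa + log([A⁻]/[HA]) = 9.252 + log(0.047/0.26)
pH = 9.252 + (-0.743) = 8.51

pH = 8.51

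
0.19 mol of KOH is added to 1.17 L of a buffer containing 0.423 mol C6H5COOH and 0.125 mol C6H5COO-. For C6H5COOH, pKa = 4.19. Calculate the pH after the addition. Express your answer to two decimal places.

pH = 4.32

After neutralization: n(C6H5COOH) = 0.233 mol, n(C6H5COO-) = 0.315 mol.
pH = pKa + log(n_C6H5COO-/n_C6H5COOH) = 4.19 + log(0.315/0.233) = 4.19 + (+0.131)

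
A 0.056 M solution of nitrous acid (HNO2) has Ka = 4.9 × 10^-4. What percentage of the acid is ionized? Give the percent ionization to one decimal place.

8.9%

HNO2 ⇌ NO2- + H+; let x = [H+] at equilibrium.
Ka = x²/(C₀ − x); solving the quadratic gives x = 5.00 × 10^-3 M.
Fraction ionized = 5.00 × 10^-3 / 0.056 = 0.0893 → 8.9%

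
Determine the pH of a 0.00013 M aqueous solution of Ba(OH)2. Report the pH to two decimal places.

pH = 10.41

Ba(OH)2 is a strong base (each formula unit releases 2 OH-); [OH-] = 0.00026 M.
pOH = -log(0.00026) = 3.59
pH = 14.00 - 3.59 = 10.41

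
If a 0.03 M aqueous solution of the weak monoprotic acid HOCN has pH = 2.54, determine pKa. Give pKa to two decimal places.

[H+] = 10^(-2.54) = 2.88 × 10^-3 M
At equilibrium [HA] = 0.03 − 2.88 × 10^-3 = 2.71 × 10^-2 M
Ka = [H+][A-]/[HA] = (2.88 × 10^-3)² / 2.71 × 10^-2 = 3.06 × 10^-4
pKa = -log(3.06 × 10^-4) = 3.51

pKa = 3.51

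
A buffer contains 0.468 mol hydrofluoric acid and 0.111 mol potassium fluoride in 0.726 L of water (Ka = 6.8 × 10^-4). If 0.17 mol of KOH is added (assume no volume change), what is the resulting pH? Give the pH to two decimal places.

After neutralization: n(HF) = 0.298 mol, n(F-) = 0.281 mol.
pKa = −log(6.8 × 10^-4) = 3.167
pH = pKa + log(n_F-/n_HF) = 3.167 + log(0.281/0.298) = 3.167 + (-0.026)

pH = 3.14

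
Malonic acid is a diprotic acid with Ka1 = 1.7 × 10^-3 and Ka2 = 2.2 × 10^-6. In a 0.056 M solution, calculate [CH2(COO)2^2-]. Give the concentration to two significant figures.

First ionization gives [H+] ≈ [CH2(COOH)COO-] = 8.94 × 10^-3 M.
Second step: Ka2 = [H+][CH2(COO)2^2-]/[CH2(COOH)COO-] ≈ [CH2(COO)2^2-] (since [H+] ≈ [CH2(COOH)COO-]).
So [CH2(COO)2^2-] ≈ Ka2.

2.2 × 10^-6 M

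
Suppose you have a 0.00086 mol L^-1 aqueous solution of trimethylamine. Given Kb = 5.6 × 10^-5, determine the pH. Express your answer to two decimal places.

pH = 10.29

(CH3)3N + H2O ⇌ (CH3)3NH+ + OH-
From the ICE table, Kb = [OH-]²/(0.00086 − [OH-]) = 5.6 × 10^-5.
[OH-] is not negligible relative to C₀; solve [OH-]² + 5.6e-05·[OH-] − 4.82e-08 = 0.
[OH-] = (−Kb + √(Kb² + 4·Kb·C₀))/2 = 1.93 × 10^-4 M
pOH = 3.71, so pH = 14.00 − pOH = 10.29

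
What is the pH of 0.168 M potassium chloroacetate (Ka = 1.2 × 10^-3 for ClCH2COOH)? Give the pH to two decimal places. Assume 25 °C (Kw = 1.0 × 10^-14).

pH = 8.07

ClCH2COO- is the conjugate base of the weak acid ClCH2COOH.
Kb = Kw/Ka = 1.0×10^-14 / 1.2 × 10^-3 = 8.33 × 10^-12
Kb = [OH-]²/(0.168 − [OH-]) = 8.33 × 10^-12
Since Kb ≪ C₀, [OH-] ≈ √(Kb·C₀) = 1.18 × 10^-6 M.
pOH = 5.93, so pH = 14.00 − pOH = 8.07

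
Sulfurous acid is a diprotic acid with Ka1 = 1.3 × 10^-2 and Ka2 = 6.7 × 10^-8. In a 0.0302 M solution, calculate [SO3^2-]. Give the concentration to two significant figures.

First ionization gives [H+] ≈ [HSO3-] = 1.44 × 10^-2 M.
Second step: Ka2 = [H+][SO3^2-]/[HSO3-] ≈ [SO3^2-] (since [H+] ≈ [HSO3-]).
So [SO3^2-] ≈ Ka2.

6.7 × 10^-8 M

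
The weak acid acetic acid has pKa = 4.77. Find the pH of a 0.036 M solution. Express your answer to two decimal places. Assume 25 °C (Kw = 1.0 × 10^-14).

pH = 3.11

CH3COOH ⇌ CH3COO- + H+
Ka = 10^(−4.77) = 1.70 × 10^-5
From the ICE table, Ka = [H+]²/(0.036 − [H+]) = 1.70 × 10^-5.
Assume [H+] ≪ 0.036: [H+] ≈ √(1.70 × 10^-5 × 0.036) = 7.82 × 10^-4 M
([H+]/C₀ = 2.2% < 5%, so the approximation holds.)
pH = −log[H+] = −log(7.82 × 10^-4) = 3.11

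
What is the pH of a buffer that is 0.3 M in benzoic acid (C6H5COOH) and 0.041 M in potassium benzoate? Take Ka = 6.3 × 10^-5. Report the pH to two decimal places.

pKa = −log(6.3 × 10^-5) = 4.201
pH = pKa + log([A⁻]/[HA]) = 4.201 + log(0.041/0.3)
pH = 4.201 + (-0.864) = 3.34

pH = 3.34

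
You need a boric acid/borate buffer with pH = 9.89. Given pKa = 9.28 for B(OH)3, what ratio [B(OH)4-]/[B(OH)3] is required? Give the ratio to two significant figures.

ratio = 4.1

pH = pKa + log(r) ⇒ log(r) = 9.89 − 9.28 = +0.61
r = [B(OH)4-]/[B(OH)3] = 10^(+0.61) = 4.07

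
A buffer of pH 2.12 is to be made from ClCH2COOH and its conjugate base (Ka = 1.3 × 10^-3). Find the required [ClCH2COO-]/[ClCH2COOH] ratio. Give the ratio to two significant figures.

ratio = 0.17

pKa = -log(1.3 × 10^-3) = 2.886
pH = pKa + log(r) ⇒ log(r) = 2.12 − 2.886 = -0.766
r = [ClCH2COO-]/[ClCH2COOH] = 10^(-0.766) = 0.171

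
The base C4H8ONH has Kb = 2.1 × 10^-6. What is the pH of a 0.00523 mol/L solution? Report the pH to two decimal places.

C4H8ONH + H2O ⇌ C4H8ONH2+ + OH-
Kb = [OH-]²/(0.00523 − [OH-]) = 2.1 × 10^-6
Assume [OH-] ≪ 0.00523: [OH-] ≈ √(2.1 × 10^-6 × 0.00523) = 1.05 × 10^-4 M
pOH = 3.98, so pH = 14.00 − pOH = 10.02

pH = 10.02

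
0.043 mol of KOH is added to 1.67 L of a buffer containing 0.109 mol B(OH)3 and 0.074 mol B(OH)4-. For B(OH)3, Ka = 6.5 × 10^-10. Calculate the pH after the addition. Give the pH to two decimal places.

pH = 9.44

OH- converts B(OH)3 to B(OH)4-: B(OH)3 → 0.066 mol, B(OH)4- → 0.117 mol.
pKa = −log(6.5 × 10^-10) = 9.187
pH = pKa + log(n_B(OH)4-/n_B(OH)3) = 9.187 + log(0.117/0.066) = 9.187 + (+0.249)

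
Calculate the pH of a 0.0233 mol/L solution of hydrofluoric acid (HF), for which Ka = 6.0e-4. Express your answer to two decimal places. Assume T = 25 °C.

HF ⇌ F- + H+
Ka = [H+]²/(0.0233 − [H+]) = 6.0 × 10^-4
The 5% rule fails; solving [H+]² + Ka·[H+] − Ka·C₀ = 0 exactly:
[H+] = [−0.0006 + √(0.0006² + 5.59e-05)]/2 = 3.45 × 10^-3 M
pH = −log(3.45 × 10^-3) = 2.46

pH = 2.46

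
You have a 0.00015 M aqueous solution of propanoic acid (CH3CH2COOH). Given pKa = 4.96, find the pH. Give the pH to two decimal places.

CH3CH2COOH ⇌ CH3CH2COO- + H+
Ka = 10^(−4.96) = 1.10 × 10^-5
Ka = x²/(0.00015 − x) = 1.10 × 10^-5
x is not negligible relative to C₀; solve x² + 1.1e-05·x − 1.65e-09 = 0.
x = [−1.1e-05 + √(1.1e-05² + 6.6e-09)]/2 = 3.55 × 10^-5 M
pH = −log[H+] = −log(3.55 × 10^-5) = 4.45

pH = 4.45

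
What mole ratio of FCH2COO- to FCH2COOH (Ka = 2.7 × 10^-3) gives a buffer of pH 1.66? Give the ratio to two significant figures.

pKa = -log(2.7 × 10^-3) = 2.569
pH = pKa + log(r) ⇒ log(r) = 1.66 − 2.569 = -0.909
r = [FCH2COO-]/[FCH2COOH] = 10^(-0.909) = 0.123

ratio = 0.12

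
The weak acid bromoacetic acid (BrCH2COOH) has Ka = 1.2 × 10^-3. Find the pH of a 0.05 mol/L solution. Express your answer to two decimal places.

pH = 2.14

BrCH2COOH ⇌ BrCH2COO- + H+
Ka = x²/(0.05 − x) = 1.2 × 10^-3
x is not negligible relative to C₀; solve x² + 0.0012·x − 6e-05 = 0.
x = (−Ka + √(Ka² + 4·Ka·C₀))/2 = 7.17 × 10^-3 M
pH = −log[H+] = −log(7.17 × 10^-3) = 2.14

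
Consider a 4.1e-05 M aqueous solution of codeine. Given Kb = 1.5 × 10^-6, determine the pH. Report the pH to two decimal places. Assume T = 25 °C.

pH = 8.85

C18H21NO3 + H2O ⇌ C18H22NO3+ + OH-
From the ICE table, Kb = x²/(4.1e-05 − x) = 1.5 × 10^-6.
Here C₀/Kb ≈ 27.3, so the small-x approximation fails. Use the quadratic:
x = (−Kb + √(Kb² + 4·Kb·C₀))/2 = 7.13 × 10^-6 M
pOH = −log(7.13 × 10^-6) = 5.15; pH = 14.00 − 5.15 = 8.85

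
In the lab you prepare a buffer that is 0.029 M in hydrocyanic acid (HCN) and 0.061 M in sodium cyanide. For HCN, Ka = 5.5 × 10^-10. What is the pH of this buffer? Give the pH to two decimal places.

pKa = −log(5.5 × 10^-10) = 9.260
pH = pKa + log([A⁻]/[HA]) = 9.260 + log(0.061/0.029)
pH = 9.260 + (+0.323) = 9.58

pH = 9.58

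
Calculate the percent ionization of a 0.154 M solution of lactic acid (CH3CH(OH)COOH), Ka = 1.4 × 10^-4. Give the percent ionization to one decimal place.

3.0%

CH3CH(OH)COOH ⇌ CH3CH(OH)COO- + H+; let x = [H+] at equilibrium.
x ≈ √(Ka·C₀) = √(1.4 × 10^-4 × 0.154) = 4.64 × 10^-3 M
Fraction ionized = 4.64 × 10^-3 / 0.154 = 0.0301 → 3.0%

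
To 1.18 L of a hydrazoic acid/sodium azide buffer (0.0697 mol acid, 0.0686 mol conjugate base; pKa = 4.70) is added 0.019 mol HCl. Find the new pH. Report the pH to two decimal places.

pH = 4.45

Added H+ converts N3- to HN3: HN3 → 0.0887 mol, N3- → 0.0496 mol.
Henderson–Hasselbalch with mole ratio 0.0496/0.0887: pH = 4.70 + (-0.252)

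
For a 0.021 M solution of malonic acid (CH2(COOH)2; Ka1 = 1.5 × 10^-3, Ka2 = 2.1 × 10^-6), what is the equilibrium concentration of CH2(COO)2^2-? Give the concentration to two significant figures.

2.1 × 10^-6 M

First ionization gives [H+] ≈ [CH2(COOH)COO-] = 4.91 × 10^-3 M.
Second step: Ka2 = [H+][CH2(COO)2^2-]/[CH2(COOH)COO-] ≈ [CH2(COO)2^2-] (since [H+] ≈ [CH2(COOH)COO-]).
So [CH2(COO)2^2-] ≈ Ka2.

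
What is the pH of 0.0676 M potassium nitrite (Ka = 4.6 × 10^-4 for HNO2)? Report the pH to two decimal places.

NO2- is the conjugate base of the weak acid HNO2.
Kb = Kw/Ka = 1.0×10^-14 / 4.6 × 10^-4 = 2.17 × 10^-11
From the ICE table, Kb = x²/(0.0676 − x) = 2.17 × 10^-11.
Since Kb ≪ C₀, x ≈ √(Kb·C₀) = 1.21 × 10^-6 M.
pOH = 5.92, so pH = 14.00 − pOH = 8.08

pH = 8.08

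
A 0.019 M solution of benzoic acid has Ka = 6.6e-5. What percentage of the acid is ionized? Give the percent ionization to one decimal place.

C6H5COOH ⇌ C6H5COO- + H+; let x = [H+] at equilibrium.
Ka = x²/(C₀ − x); solving the quadratic gives x = 1.09 × 10^-3 M.
Fraction ionized = 1.09 × 10^-3 / 0.019 = 0.0574 → 5.7%

5.7%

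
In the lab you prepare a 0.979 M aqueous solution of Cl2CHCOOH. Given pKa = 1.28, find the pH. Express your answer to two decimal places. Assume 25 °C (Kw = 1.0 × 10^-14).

pH = 0.69

Cl2CHCOOH ⇌ Cl2CHCOO- + H+
Ka = 10^(−1.28) = 5.25 × 10^-2
From the ICE table, Ka = [H+]²/(0.979 − [H+]) = 5.25 × 10^-2.
[H+] is not negligible relative to C₀; solve [H+]² + 0.0525·[H+] − 0.0514 = 0.
[H+] = (−Ka + √(Ka² + 4·Ka·C₀))/2 = 2.02 × 10^-1 M
pH = −log(2.02 × 10^-1) = 0.69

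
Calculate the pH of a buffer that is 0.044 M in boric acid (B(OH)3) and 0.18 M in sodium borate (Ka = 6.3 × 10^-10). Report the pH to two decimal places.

pH = 9.81

pKa = −log(6.3 × 10^-10) = 9.201
Henderson–Hasselbalch: pH = pKa + log([B(OH)4-]/[B(OH)3]) = 9.201 + log(0.18/0.044)
pH = 9.201 + (+0.612) = 9.81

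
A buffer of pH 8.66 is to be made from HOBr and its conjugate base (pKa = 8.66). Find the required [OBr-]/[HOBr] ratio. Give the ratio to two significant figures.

ratio = 1.0

pH = pKa + log(r) ⇒ log(r) = 8.66 − 8.66 = +0.00
r = [OBr-]/[HOBr] = 10^(+0.00) = 1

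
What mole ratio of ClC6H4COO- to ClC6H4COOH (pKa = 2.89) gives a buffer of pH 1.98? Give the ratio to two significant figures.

pH = pKa + log(r) ⇒ log(r) = 1.98 − 2.89 = -0.91
r = [ClC6H4COO-]/[ClC6H4COOH] = 10^(-0.91) = 0.123

ratio = 0.12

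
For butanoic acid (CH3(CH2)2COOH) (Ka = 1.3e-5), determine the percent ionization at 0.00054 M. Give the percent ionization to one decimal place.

CH3(CH2)2COOH ⇌ CH3(CH2)2COO- + H+; let x = [H+] at equilibrium.
Ka = x²/(C₀ − x); solving the quadratic gives x = 7.75 × 10^-5 M.
% ionization = x/C₀ × 100% = 7.75 × 10^-5/0.00054 × 100% = 14.4%

14.4%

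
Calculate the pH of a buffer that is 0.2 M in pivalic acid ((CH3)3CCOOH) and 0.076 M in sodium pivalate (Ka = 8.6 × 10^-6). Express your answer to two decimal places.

pKa = −log(8.6 × 10^-6) = 5.066
pH = pKa + log([A⁻]/[HA]) = 5.066 + log(0.076/0.2)
pH = 5.066 + (-0.420) = 4.65

pH = 4.65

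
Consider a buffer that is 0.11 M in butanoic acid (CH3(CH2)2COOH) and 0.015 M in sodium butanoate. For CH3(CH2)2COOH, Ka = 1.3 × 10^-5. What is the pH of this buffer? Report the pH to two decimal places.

pH = 4.02

pKa = −log(1.3 × 10^-5) = 4.886
Using pH = pKa + log([base]/[acid]) with [base]/[acid] = 0.015/0.11:
pH = 4.886 + (-0.865) = 4.02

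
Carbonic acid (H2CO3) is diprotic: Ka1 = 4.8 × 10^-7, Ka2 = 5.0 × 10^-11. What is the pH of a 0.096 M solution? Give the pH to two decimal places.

pH = 3.67

Ka1 ≫ Ka2, so treat the first dissociation as the only significant source of H+.
Ka1 = x²/(0.096 − x) = 4.8 × 10^-7
x ≈ √(4.8 × 10^-7 × 0.096) = 2.15 × 10^-4 M
pH = −log(2.15 × 10^-4) = 3.67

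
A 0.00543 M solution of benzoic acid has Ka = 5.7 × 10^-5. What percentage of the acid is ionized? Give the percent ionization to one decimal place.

9.7%

C6H5COOH ⇌ C6H5COO- + H+; let x = [H+] at equilibrium.
Solve x² + 5.7e-05x − 3.1e-07 = 0 → x = 5.29 × 10^-4 M
Fraction ionized = 5.29 × 10^-4 / 0.00543 = 0.0974 → 9.7%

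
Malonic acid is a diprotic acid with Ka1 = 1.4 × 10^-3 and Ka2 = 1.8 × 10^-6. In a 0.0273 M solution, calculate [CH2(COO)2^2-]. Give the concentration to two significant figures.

1.8 × 10^-6 M

First ionization gives [H+] ≈ [CH2(COOH)COO-] = 5.52 × 10^-3 M.
Second step: Ka2 = [H+][CH2(COO)2^2-]/[CH2(COOH)COO-] ≈ [CH2(COO)2^2-] (since [H+] ≈ [CH2(COOH)COO-]).
So [CH2(COO)2^2-] ≈ Ka2.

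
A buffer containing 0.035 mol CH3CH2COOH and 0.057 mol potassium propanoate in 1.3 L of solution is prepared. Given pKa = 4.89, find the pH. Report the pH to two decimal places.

Using pH = pKa + log([base]/[acid]) with [base]/[acid] = 0.057/0.035:
pH = 4.89 + (+0.212) = 5.10

pH = 5.10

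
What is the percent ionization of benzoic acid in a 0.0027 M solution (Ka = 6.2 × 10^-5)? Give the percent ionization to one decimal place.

C6H5COOH ⇌ C6H5COO- + H+; let x = [H+] at equilibrium.
Solve x² + 6.2e-05x − 1.67e-07 = 0 → x = 3.79 × 10^-4 M
Fraction ionized = 3.79 × 10^-4 / 0.0027 = 0.1404 → 14.0%

14.0%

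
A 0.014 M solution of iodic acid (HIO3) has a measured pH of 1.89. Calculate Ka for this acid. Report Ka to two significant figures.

Ka = 1.5 × 10^-1

[H+] = 10^(-1.89) = 1.29 × 10^-2 M
At equilibrium [HA] = 0.014 − 1.29 × 10^-2 = 1.10 × 10^-3 M
Ka = [H+][A-]/[HA] = (1.29 × 10^-2)² / 1.10 × 10^-3 = 1.5 × 10^-1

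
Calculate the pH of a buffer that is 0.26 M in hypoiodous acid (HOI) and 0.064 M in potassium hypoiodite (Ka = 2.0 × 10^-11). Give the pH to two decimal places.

pKa = −log(2.0 × 10^-11) = 10.699
Using pH = pKa + log([base]/[acid]) with [base]/[acid] = 0.064/0.26:
pH = 10.699 + (-0.609) = 10.09

pH = 10.09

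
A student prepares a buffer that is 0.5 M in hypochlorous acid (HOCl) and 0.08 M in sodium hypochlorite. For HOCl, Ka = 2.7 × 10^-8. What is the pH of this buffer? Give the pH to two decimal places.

pKa = −log(2.7 × 10^-8) = 7.569
pH = pKa + log([A⁻]/[HA]) = 7.569 + log(0.08/0.5)
pH = 7.569 + (-0.796) = 6.77

pH = 6.77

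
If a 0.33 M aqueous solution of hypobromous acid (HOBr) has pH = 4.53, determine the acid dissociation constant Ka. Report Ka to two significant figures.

Ka = 2.6 × 10^-9

[H+] = 10^(-4.53) = 2.95 × 10^-5 M
At equilibrium [HA] = 0.33 − 2.95 × 10^-5 = 3.30 × 10^-1 M
Ka = [H+][A-]/[HA] = (2.95 × 10^-5)² / 3.30 × 10^-1 = 2.6 × 10^-9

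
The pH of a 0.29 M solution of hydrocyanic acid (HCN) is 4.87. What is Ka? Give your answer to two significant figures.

Ka = 6.3 × 10^-10

[H+] = 10^(-4.87) = 1.35 × 10^-5 M
At equilibrium [HA] = 0.29 − 1.35 × 10^-5 = 2.90 × 10^-1 M
Ka = [H+][A-]/[HA] = (1.35 × 10^-5)² / 2.90 × 10^-1 = 6.3 × 10^-10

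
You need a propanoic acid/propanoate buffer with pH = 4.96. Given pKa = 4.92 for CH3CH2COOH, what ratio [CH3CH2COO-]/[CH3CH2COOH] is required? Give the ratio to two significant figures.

pH = pKa + log(r) ⇒ log(r) = 4.96 − 4.92 = +0.04
r = [CH3CH2COO-]/[CH3CH2COOH] = 10^(+0.04) = 1.1

ratio = 1.1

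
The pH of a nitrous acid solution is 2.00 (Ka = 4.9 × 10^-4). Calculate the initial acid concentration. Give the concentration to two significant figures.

C₀ = 2.1 × 10^-1 M

[H+] = 10^(-2.00) = 1.00 × 10^-2 M = x
Ka = x²/(C₀ − x) ⇒ C₀ = x + x²/Ka
C₀ = 1.00 × 10^-2 + (1.00 × 10^-2)²/(4.9 × 10^-4) = 2.14 × 10^-1 M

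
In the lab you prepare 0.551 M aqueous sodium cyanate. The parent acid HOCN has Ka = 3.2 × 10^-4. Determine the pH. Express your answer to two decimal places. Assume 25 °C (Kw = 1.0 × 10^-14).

pH = 8.62

OCN- is the conjugate base of the weak acid HOCN.
Kb = Kw/Ka = 1.0×10^-14 / 3.2 × 10^-4 = 3.12 × 10^-11
Kb = [OH-]²/(0.551 − [OH-]) = 3.12 × 10^-11
Since Kb ≪ C₀, [OH-] ≈ √(Kb·C₀) = 4.15 × 10^-6 M.
([OH-]/C₀ = 0.00075% < 5%, so the approximation holds.)
pOH = −log(4.15 × 10^-6) = 5.38; pH = 14.00 − 5.38 = 8.62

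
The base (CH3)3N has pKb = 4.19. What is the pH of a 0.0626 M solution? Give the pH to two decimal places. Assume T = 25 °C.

pH = 11.30

(CH3)3N + H2O ⇌ (CH3)3NH+ + OH-
Kb = 10^(−4.19) = 6.46 × 10^-5
Kb = x²/(0.0626 − x) = 6.46 × 10^-5
Since Kb ≪ C₀, x ≈ √(Kb·C₀) = 2.01 × 10^-3 M.
pOH = 2.70, so pH = 14.00 − pOH = 11.30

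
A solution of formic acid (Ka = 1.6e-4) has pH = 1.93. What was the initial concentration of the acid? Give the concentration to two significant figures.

C₀ = 8.7 × 10^-1 M

[H+] = 10^(-1.93) = 1.17 × 10^-2 M = x
Ka = x²/(C₀ − x) ⇒ C₀ = x + x²/Ka
C₀ = 1.17 × 10^-2 + (1.17 × 10^-2)²/(1.6 × 10^-4) = 8.67 × 10^-1 M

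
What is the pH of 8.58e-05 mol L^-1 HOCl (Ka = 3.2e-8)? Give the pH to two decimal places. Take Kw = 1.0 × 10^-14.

pH = 5.78

HOCl ⇌ OCl- + H+
Ka = [H+]²/(8.58e-05 − [H+]) = 3.2 × 10^-8
Neglecting [H+] in the denominator: [H+] = √(3.2 × 10^-8 × 8.58e-05) = 1.66 × 10^-6 M
pH = −log[H+] = −log(1.66 × 10^-6) = 5.78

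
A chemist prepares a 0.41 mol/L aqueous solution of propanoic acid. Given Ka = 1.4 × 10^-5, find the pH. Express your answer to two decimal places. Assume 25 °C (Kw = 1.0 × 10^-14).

pH = 2.62

CH3CH2COOH ⇌ CH3CH2COO- + H+
From the ICE table, Ka = [H+]²/(0.41 − [H+]) = 1.4 × 10^-5.
Assume [H+] ≪ 0.41: [H+] ≈ √(1.4 × 10^-5 × 0.41) = 2.40 × 10^-3 M
Check: 0.58% ionized — well under 5%, approximation valid.
pH = −log(2.40 × 10^-3) = 2.62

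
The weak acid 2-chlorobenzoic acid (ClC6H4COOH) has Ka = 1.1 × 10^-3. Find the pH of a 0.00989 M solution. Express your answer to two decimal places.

pH = 2.55

ClC6H4COOH ⇌ ClC6H4COO- + H+
Let x = [H+] at equilibrium. Ka = x²/(0.00989 − x).
Here C₀/Ka ≈ 8.99, so the small-x approximation fails. Use the quadratic:
x = (−Ka + √(Ka² + 4·Ka·C₀))/2 = 2.79 × 10^-3 M
pH = −log(2.79 × 10^-3) = 2.55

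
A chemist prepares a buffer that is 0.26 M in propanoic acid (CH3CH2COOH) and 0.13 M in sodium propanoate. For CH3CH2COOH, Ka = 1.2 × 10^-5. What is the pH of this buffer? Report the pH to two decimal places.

pH = 4.62

pKa = −log(1.2 × 10^-5) = 4.921
Henderson–Hasselbalch: pH = pKa + log([CH3CH2COO-]/[CH3CH2COOH]) = 4.921 + log(0.13/0.26)
pH = 4.921 + (-0.301) = 4.62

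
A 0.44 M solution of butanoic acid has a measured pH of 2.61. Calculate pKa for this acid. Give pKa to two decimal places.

[H+] = 10^(-2.61) = 2.45 × 10^-3 M
At equilibrium [HA] = 0.44 − 2.45 × 10^-3 = 4.38 × 10^-1 M
Ka = [H+][A-]/[HA] = (2.45 × 10^-3)² / 4.38 × 10^-1 = 1.37 × 10^-5
pKa = -log(1.37 × 10^-5) = 4.86

pKa = 4.86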